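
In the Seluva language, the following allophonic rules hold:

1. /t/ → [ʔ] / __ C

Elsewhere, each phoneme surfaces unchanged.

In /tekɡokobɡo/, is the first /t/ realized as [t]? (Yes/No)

/t/ — word-initial; rule 1 does not apply here → [t].
The actual realization is [t], which matches [t].

Yes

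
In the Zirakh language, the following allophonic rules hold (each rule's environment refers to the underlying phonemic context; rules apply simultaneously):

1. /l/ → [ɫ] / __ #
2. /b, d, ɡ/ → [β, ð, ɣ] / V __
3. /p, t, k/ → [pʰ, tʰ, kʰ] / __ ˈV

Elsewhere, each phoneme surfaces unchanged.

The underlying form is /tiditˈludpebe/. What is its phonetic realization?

/t/ (word-initial): rule 3 targets it, but not immediately before a stressed vowel → unchanged [t].
/i/ (between /t/ and /d/) is unaffected → [i].
Rule 2 applies to /d/ (between /i/ and /i/: immediately after a vowel) → [ð].
/i/ stays [i].
/t/ (between /i/ and /l/) is in the target of rule 3 but the environment (immediately before a stressed vowel) is not met → [t].
/l/ (between /t/ and /u/): rule 1 targets it, but not word-finally → unchanged [l].
/u/ — not in any rule's target class → [u].
/d/ meets the environment for rule 2 (immediately after a vowel) → [ð].
/p/ (between /d/ and /e/): rule 3 targets it, but not immediately before a stressed vowel → unchanged [p].
/e/ stays [e].
/b/ — between /e/ and /e/, immediately after a vowel — surfaces as [β] (rule 2).
/e/ (word-final) is unaffected → [e].

[tiðitˈluðpeβe]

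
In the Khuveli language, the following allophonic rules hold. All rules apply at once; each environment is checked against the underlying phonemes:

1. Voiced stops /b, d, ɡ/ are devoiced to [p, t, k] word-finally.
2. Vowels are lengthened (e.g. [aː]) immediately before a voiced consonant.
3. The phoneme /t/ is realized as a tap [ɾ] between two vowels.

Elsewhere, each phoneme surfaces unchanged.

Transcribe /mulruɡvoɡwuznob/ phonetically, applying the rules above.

[muːlruːɡvoːɡwuːznoːp]

/m/ (word-initial) is unaffected → [m].
/u/ meets the environment for rule 2 (before a voiced consonant) → [uː].
/l/ — not in any rule's target class → [l].
/r/ (between /l/ and /u/) is unaffected → [r].
/u/ — between /r/ and /ɡ/, before a voiced consonant — surfaces as [uː] (rule 2).
/ɡ/ — between /u/ and /v/; rule 1 does not apply here → [ɡ].
/v/ — not in any rule's target class → [v].
/o/ meets the environment for rule 2 (before a voiced consonant) → [oː].
/ɡ/ (between /o/ and /w/): rule 1 targets it, but not word-finally → unchanged [ɡ].
/w/ (between /ɡ/ and /u/): no rule targets it → [w].
/u/ (between /w/ and /z/) occurs before a voiced consonant → [uː] by rule 2.
/z/ stays [z].
/n/ (between /z/ and /o/) is unaffected → [n].
Rule 2 applies to /o/ (between /n/ and /b/: before a voiced consonant) → [oː].
/b/ meets the environment for rule 1 (word-finally) → [p].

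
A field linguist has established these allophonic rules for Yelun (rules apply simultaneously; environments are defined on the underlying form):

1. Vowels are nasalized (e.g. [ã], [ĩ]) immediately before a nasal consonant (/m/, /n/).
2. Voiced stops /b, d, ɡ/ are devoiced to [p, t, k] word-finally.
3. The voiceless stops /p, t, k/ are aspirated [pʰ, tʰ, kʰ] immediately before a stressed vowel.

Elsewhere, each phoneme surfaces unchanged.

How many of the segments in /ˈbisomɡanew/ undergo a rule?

Segments that undergo a rule: /o/ → [õ] (rule 1); /a/ → [ã] (rule 1).
All other segments surface unchanged.

2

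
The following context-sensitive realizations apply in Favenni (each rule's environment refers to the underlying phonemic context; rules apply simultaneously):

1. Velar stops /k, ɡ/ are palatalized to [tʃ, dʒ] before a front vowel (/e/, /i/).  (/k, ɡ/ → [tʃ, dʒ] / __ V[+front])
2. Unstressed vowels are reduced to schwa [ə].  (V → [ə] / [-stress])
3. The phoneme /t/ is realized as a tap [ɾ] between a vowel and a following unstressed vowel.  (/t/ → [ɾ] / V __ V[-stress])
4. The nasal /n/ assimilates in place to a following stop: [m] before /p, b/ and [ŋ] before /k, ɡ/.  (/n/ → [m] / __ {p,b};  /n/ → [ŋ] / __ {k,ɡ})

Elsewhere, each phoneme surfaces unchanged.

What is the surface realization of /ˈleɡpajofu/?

[ˈleɡpəjəfə]

/l/ (word-initial) is unaffected → [l].
/e/ — between /l/ and /ɡ/; rule 2 does not apply here → [e].
/ɡ/ (between /e/ and /p/) fails the environment for rule 1, so it stays [ɡ].
/p/ (between /ɡ/ and /a/): no rule targets it → [p].
/a/ meets the environment for rule 2 (in an unstressed syllable) → [ə].
/j/ — not in any rule's target class → [j].
/o/ (between /j/ and /f/) occurs in an unstressed syllable → [ə] by rule 2.
/f/ — not in any rule's target class → [f].
/u/ — word-final, in an unstressed syllable — surfaces as [ə] (rule 2).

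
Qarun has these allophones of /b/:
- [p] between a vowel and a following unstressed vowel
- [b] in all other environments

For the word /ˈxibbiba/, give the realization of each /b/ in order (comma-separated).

[b], [b], [p]

Occurrence 1 (position 3): no conditioning environment matches → elsewhere allophone [b].
Occurrence 2 (position 4): no conditioning environment matches → elsewhere allophone [b].
Occurrence 3 (position 6): between a vowel and a following unstressed vowel → [p].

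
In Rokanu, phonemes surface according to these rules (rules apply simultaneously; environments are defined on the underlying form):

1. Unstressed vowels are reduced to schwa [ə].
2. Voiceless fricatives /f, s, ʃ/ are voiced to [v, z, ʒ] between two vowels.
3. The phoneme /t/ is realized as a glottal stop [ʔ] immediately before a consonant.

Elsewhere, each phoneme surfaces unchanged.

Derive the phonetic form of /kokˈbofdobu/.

[kəkˈbofdəbə]

/o/ (between /k/ and /k/) occurs in an unstressed syllable → [ə] by rule 1.
/o/ — between /b/ and /f/; rule 1 does not apply here → [o].
/f/ (between /o/ and /d/): rule 2 targets it, but not between two vowels → unchanged [f].
/o/ (between /d/ and /b/) occurs in an unstressed syllable → [ə] by rule 1.
/u/ meets the environment for rule 1 (in an unstressed syllable) → [ə].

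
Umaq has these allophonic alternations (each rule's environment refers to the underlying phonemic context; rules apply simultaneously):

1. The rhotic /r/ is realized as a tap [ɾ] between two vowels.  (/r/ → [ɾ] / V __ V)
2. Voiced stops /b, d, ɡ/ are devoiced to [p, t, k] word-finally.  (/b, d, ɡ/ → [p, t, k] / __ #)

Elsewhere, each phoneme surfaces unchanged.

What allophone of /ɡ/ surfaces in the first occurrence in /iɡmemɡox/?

/ɡ/ (between /i/ and /m/) is in the target of rule 2 but the environment (word-finally) is not met → [ɡ].

[ɡ]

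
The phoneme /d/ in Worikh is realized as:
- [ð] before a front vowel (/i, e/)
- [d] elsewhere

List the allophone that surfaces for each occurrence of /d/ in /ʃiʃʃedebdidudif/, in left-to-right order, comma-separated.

Occurrence 1 (position 6): before a front vowel (/i, e/) → [ð].
Occurrence 2 (position 9): before a front vowel (/i, e/) → [ð].
Occurrence 3 (position 11): no conditioning environment matches → elsewhere allophone [d].
Occurrence 4 (position 13): before a front vowel (/i, e/) → [ð].

[ð], [ð], [d], [ð]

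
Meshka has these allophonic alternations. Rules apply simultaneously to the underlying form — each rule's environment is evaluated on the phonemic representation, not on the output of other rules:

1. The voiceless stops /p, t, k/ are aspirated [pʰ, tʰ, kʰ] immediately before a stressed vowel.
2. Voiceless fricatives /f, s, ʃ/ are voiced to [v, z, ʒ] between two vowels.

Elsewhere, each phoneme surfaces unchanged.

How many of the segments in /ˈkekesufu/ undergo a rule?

Segments that undergo a rule: /k/ → [kʰ] (rule 1); /s/ → [z] (rule 2); /f/ → [v] (rule 2).
All other segments surface unchanged.

3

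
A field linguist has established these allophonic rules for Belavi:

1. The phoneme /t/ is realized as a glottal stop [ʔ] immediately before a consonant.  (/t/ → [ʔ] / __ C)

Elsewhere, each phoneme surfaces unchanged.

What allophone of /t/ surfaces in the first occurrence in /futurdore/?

/t/ (between /u/ and /u/) fails the environment for rule 1, so it stays [t].

[t]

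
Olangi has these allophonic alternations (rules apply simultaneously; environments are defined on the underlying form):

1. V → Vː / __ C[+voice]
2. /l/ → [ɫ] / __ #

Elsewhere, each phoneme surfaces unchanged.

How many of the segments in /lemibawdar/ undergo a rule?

Segments that undergo a rule: /e/ → [eː] (rule 1); /i/ → [iː] (rule 1); /a/ → [aː] (rule 1); /a/ → [aː] (rule 1).
All other segments surface unchanged.

4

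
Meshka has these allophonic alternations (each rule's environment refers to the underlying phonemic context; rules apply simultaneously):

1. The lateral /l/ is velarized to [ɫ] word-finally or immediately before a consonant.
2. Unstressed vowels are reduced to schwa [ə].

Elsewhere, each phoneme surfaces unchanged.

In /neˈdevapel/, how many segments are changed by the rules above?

Segments that undergo a rule: /e/ → [ə] (rule 2); /a/ → [ə] (rule 2); /e/ → [ə] (rule 2); /l/ → [ɫ] (rule 1).
All other segments surface unchanged.

4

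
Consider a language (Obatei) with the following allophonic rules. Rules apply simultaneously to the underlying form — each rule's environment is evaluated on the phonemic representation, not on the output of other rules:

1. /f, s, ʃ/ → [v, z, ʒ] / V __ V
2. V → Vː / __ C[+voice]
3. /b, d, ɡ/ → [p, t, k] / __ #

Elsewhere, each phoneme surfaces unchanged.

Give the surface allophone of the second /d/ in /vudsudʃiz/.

/d/ — between /u/ and /ʃ/; rule 3 does not apply here → [d].

[d]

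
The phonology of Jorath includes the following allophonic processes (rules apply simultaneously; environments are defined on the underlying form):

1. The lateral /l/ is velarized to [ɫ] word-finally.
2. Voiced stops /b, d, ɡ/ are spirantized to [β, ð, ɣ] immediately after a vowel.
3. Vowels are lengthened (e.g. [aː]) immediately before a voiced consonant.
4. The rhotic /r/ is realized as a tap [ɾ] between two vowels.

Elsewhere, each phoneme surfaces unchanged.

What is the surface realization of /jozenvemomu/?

[joːzeːnveːmoːmu]

/j/ (word-initial): no rule targets it → [j].
Rule 3 applies to /o/ (between /j/ and /z/: before a voiced consonant) → [oː].
/z/ (between /o/ and /e/) is unaffected → [z].
Rule 3 applies to /e/ (between /z/ and /n/: before a voiced consonant) → [eː].
/n/ — not in any rule's target class → [n].
/v/ (between /n/ and /e/) is unaffected → [v].
/e/ (between /v/ and /m/) occurs before a voiced consonant → [eː] by rule 3.
/m/ — not in any rule's target class → [m].
/o/ (between /m/ and /m/) occurs before a voiced consonant → [oː] by rule 3.
/m/ stays [m].
/u/ (word-final) is in the target of rule 3 but the environment (before a voiced consonant) is not met → [u].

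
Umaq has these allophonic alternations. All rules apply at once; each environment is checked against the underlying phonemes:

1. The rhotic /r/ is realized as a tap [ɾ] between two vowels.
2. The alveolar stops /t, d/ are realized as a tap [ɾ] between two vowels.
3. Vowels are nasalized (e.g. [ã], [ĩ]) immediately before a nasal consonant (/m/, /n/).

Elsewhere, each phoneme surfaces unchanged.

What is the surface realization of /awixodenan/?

[awixoɾẽnãn]

/a/ (word-initial) fails the environment for rule 3, so it stays [a].
/i/ (between /w/ and /x/) is in the target of rule 3 but the environment (before a nasal consonant) is not met → [i].
/o/ (between /x/ and /d/): rule 3 targets it, but not before a nasal consonant → unchanged [o].
Rule 2 applies to /d/ (between /o/ and /e/: between two vowels) → [ɾ].
/e/ meets the environment for rule 3 (before a nasal consonant) → [ẽ].
/a/ (between /n/ and /n/): before a nasal consonant, so rule 3 applies → [ã].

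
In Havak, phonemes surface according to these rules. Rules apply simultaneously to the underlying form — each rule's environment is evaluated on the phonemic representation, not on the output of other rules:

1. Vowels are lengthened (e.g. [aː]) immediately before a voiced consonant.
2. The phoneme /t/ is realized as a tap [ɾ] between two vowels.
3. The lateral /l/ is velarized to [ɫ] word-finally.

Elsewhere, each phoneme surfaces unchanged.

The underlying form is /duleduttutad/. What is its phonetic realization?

[duːleːduttuɾaːd]

/d/ — not in any rule's target class → [d].
/u/ — between /d/ and /l/, before a voiced consonant — surfaces as [uː] (rule 1).
/l/ (between /u/ and /e/): rule 3 targets it, but not word-finally → unchanged [l].
/e/ (between /l/ and /d/) occurs before a voiced consonant → [eː] by rule 1.
/d/ (between /e/ and /u/) is unaffected → [d].
/u/ — between /d/ and /t/; rule 1 does not apply here → [u].
/t/ (between /u/ and /t/) fails the environment for rule 2, so it stays [t].
/t/ — between /t/ and /u/; rule 2 does not apply here → [t].
/u/ (between /t/ and /t/) fails the environment for rule 1, so it stays [u].
/t/ — between /u/ and /a/, between two vowels — surfaces as [ɾ] (rule 2).
/a/ meets the environment for rule 1 (before a voiced consonant) → [aː].
/d/ (word-final): no rule targets it → [d].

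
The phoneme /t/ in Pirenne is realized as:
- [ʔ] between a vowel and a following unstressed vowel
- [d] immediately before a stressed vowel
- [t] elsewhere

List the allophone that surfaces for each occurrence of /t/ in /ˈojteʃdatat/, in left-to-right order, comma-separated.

[t], [ʔ], [t]

Occurrence 1 (position 3): no conditioning environment matches → elsewhere allophone [t].
Occurrence 2 (position 8): between a vowel and a following unstressed vowel → [ʔ].
Occurrence 3 (position 10): no conditioning environment matches → elsewhere allophone [t].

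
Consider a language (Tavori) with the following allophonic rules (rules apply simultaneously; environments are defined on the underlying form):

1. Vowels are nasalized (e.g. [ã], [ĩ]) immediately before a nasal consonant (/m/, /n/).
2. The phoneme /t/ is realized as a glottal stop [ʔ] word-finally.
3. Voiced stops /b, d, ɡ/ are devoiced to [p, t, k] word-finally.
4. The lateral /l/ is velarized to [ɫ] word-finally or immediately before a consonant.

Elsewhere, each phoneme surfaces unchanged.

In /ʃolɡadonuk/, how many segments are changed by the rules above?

2

Segments that undergo a rule: /l/ → [ɫ] (rule 4); /o/ → [õ] (rule 1).
All other segments surface unchanged.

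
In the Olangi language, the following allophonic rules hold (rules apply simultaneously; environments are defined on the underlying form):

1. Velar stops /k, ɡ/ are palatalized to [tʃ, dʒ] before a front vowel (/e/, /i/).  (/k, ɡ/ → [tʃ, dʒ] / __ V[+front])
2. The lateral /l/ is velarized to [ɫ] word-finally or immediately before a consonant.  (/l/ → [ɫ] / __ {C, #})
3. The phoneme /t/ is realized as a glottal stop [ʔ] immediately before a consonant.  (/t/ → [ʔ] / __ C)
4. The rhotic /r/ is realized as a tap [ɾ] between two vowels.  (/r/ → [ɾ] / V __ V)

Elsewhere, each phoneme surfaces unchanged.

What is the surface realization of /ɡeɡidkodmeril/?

[dʒedʒidkodmeɾiɫ]

Rule 1 applies to /ɡ/ (word-initial: before a front vowel) → [dʒ].
/e/ (between /ɡ/ and /ɡ/) is unaffected → [e].
/ɡ/ meets the environment for rule 1 (before a front vowel) → [dʒ].
/i/ stays [i].
/d/ (between /i/ and /k/): no rule targets it → [d].
/k/ (between /d/ and /o/): rule 1 targets it, but not before a front vowel → unchanged [k].
/o/ (between /k/ and /d/) is unaffected → [o].
/d/ — not in any rule's target class → [d].
/m/ — not in any rule's target class → [m].
/e/ — not in any rule's target class → [e].
/r/ — between /e/ and /i/, between two vowels — surfaces as [ɾ] (rule 4).
/i/ (between /r/ and /l/): no rule targets it → [i].
/l/ (word-final) occurs word-finally or immediately before a consonant → [ɫ] by rule 2.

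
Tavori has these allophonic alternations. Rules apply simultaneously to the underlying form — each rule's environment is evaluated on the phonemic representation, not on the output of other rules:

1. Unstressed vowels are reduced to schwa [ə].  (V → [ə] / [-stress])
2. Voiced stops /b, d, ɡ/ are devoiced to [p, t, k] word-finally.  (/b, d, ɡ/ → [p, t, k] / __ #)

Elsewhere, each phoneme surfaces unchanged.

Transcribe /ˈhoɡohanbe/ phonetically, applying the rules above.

[ˈhoɡəhənbə]

/h/ — not in any rule's target class → [h].
/o/ (between /h/ and /ɡ/) is in the target of rule 1 but the environment (in an unstressed syllable) is not met → [o].
/ɡ/ (between /o/ and /o/) is in the target of rule 2 but the environment (word-finally) is not met → [ɡ].
Rule 1 applies to /o/ (between /ɡ/ and /h/: in an unstressed syllable) → [ə].
/h/ — not in any rule's target class → [h].
Rule 1 applies to /a/ (between /h/ and /n/: in an unstressed syllable) → [ə].
/n/ (between /a/ and /b/) is unaffected → [n].
/b/ (between /n/ and /e/) is in the target of rule 2 but the environment (word-finally) is not met → [b].
/e/ (word-final) occurs in an unstressed syllable → [ə] by rule 1.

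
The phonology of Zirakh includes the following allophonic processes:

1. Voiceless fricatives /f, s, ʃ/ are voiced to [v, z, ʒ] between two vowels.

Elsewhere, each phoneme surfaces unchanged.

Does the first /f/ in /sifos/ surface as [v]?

/f/ (between /i/ and /o/): between two vowels, so rule 1 applies → [v].
The actual realization is [v], which matches [v].

Yes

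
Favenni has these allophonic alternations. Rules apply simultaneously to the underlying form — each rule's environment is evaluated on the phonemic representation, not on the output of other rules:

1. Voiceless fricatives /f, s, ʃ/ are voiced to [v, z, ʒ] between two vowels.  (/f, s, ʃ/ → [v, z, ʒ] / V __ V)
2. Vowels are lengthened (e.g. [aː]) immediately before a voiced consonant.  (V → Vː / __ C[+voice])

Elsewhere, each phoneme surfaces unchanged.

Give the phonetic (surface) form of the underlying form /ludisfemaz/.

[luːdisfeːmaːz]

/u/ meets the environment for rule 2 (before a voiced consonant) → [uː].
/i/ — between /d/ and /s/; rule 2 does not apply here → [i].
/s/ — between /i/ and /f/; rule 1 does not apply here → [s].
/f/ (between /s/ and /e/): rule 1 targets it, but not between two vowels → unchanged [f].
/e/ (between /f/ and /m/) occurs before a voiced consonant → [eː] by rule 2.
/a/ — between /m/ and /z/, before a voiced consonant — surfaces as [aː] (rule 2).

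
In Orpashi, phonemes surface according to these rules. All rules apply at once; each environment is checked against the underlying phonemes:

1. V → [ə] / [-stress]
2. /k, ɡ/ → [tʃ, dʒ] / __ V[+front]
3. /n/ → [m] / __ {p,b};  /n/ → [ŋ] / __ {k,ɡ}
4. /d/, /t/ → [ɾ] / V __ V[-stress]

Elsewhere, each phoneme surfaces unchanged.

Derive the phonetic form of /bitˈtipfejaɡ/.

/b/ — not in any rule's target class → [b].
/i/ meets the environment for rule 1 (in an unstressed syllable) → [ə].
/t/ (between /i/ and /t/) fails the environment for rule 4, so it stays [t].
/t/ (between /t/ and /i/) is in the target of rule 4 but the environment (between a vowel and a following unstressed vowel) is not met → [t].
/i/ (between /t/ and /p/) is in the target of rule 1 but the environment (in an unstressed syllable) is not met → [i].
/p/ stays [p].
/f/ stays [f].
/e/ (between /f/ and /j/) occurs in an unstressed syllable → [ə] by rule 1.
/j/ — not in any rule's target class → [j].
/a/ meets the environment for rule 1 (in an unstressed syllable) → [ə].
/ɡ/ — word-final; rule 2 does not apply here → [ɡ].

[bətˈtipfəjəɡ]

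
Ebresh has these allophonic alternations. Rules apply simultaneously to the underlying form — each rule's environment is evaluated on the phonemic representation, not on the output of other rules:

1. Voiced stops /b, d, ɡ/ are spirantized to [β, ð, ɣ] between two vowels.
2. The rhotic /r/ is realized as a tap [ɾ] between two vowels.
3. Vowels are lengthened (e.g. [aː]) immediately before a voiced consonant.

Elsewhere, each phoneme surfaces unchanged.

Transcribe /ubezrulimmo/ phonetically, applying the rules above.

[uːβeːzruːliːmmo]

/u/ meets the environment for rule 3 (before a voiced consonant) → [uː].
Rule 1 applies to /b/ (between /u/ and /e/: between two vowels) → [β].
/e/ (between /b/ and /z/) occurs before a voiced consonant → [eː] by rule 3.
/r/ (between /z/ and /u/): rule 2 targets it, but not between two vowels → unchanged [r].
/u/ (between /r/ and /l/) occurs before a voiced consonant → [uː] by rule 3.
/i/ meets the environment for rule 3 (before a voiced consonant) → [iː].
/o/ (word-final) is in the target of rule 3 but the environment (before a voiced consonant) is not met → [o].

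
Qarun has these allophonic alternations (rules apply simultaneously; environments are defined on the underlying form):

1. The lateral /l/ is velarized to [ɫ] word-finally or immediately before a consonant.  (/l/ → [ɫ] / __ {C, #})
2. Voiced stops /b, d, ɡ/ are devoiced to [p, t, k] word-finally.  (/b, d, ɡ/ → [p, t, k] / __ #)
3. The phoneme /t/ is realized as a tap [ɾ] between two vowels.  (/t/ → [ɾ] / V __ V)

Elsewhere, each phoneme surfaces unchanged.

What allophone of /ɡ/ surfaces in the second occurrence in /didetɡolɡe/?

[ɡ]

/ɡ/ — between /l/ and /e/; rule 2 does not apply here → [ɡ].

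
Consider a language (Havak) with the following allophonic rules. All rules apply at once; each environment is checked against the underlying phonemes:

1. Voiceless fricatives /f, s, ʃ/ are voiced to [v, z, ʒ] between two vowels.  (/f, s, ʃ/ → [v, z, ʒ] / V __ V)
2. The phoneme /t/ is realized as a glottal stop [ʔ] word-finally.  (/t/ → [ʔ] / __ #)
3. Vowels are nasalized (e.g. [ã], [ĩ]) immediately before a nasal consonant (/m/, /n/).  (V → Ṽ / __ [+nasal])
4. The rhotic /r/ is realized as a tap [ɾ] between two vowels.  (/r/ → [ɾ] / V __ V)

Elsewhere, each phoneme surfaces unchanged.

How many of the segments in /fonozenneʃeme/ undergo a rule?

Segments that undergo a rule: /o/ → [õ] (rule 3); /e/ → [ẽ] (rule 3); /ʃ/ → [ʒ] (rule 1); /e/ → [ẽ] (rule 3).
All other segments surface unchanged.

4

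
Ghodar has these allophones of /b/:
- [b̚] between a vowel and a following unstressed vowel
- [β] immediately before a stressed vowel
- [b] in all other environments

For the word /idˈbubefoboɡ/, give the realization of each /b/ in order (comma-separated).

[β], [b̚], [b̚]

Occurrence 1 (position 3): immediately before a stressed vowel → [β].
Occurrence 2 (position 5): between a vowel and a following unstressed vowel → [b̚].
Occurrence 3 (position 9): between a vowel and a following unstressed vowel → [b̚].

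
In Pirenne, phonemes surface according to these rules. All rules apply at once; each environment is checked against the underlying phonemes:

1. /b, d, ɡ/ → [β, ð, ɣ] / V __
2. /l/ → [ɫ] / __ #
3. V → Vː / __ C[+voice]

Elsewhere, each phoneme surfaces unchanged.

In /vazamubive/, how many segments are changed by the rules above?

Segments that undergo a rule: /a/ → [aː] (rule 3); /a/ → [aː] (rule 3); /u/ → [uː] (rule 3); /b/ → [β] (rule 1); /i/ → [iː] (rule 3).
All other segments surface unchanged.

5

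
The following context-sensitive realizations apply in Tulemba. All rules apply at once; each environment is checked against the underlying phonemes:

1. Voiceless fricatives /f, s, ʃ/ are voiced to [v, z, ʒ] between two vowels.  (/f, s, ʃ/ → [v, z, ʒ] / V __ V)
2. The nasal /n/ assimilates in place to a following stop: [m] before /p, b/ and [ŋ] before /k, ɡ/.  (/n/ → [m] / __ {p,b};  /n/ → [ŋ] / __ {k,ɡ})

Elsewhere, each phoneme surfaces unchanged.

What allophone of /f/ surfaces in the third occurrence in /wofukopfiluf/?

/f/ — word-final; rule 1 does not apply here → [f].

[f]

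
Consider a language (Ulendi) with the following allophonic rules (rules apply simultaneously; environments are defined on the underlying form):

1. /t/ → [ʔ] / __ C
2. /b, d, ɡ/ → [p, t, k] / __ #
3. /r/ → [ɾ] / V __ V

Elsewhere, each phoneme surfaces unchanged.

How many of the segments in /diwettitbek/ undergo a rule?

Segments that undergo a rule: /t/ → [ʔ] (rule 1); /t/ → [ʔ] (rule 1).
All other segments surface unchanged.

2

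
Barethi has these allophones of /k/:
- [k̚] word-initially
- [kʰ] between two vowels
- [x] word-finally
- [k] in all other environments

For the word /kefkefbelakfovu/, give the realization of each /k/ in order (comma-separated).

[k̚], [k], [k]

Occurrence 1 (position 1): word-initially → [k̚].
Occurrence 2 (position 4): no conditioning environment matches → elsewhere allophone [k].
Occurrence 3 (position 11): no conditioning environment matches → elsewhere allophone [k].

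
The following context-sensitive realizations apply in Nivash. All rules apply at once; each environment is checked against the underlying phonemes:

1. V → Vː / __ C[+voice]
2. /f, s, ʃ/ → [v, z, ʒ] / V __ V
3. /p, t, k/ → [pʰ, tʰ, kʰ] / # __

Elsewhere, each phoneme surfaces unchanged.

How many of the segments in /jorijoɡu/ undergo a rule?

3

Segments that undergo a rule: /o/ → [oː] (rule 1); /i/ → [iː] (rule 1); /o/ → [oː] (rule 1).
All other segments surface unchanged.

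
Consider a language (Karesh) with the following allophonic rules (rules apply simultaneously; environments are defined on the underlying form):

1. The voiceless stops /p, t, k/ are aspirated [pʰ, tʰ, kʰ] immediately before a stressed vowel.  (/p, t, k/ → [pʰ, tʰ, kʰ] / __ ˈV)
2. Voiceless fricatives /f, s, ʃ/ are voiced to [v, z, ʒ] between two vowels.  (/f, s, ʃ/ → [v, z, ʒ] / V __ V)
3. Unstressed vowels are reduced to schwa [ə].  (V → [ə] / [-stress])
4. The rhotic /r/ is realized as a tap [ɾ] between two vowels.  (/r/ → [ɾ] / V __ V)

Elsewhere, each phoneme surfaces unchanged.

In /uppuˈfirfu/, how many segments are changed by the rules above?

Segments that undergo a rule: /u/ → [ə] (rule 3); /u/ → [ə] (rule 3); /f/ → [v] (rule 2); /u/ → [ə] (rule 3).
All other segments surface unchanged.

4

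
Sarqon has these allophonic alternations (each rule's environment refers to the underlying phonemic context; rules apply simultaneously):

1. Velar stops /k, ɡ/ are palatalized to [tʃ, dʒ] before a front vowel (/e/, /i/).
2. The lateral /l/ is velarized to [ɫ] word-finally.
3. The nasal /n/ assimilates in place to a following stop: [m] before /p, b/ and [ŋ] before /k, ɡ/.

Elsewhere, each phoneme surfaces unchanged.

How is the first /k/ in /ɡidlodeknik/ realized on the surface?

[k]

/k/ (between /e/ and /n/) fails the environment for rule 1, so it stays [k].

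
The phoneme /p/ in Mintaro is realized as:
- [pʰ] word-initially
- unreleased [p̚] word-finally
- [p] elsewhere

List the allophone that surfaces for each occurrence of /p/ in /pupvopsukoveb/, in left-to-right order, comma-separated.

[pʰ], [p], [p]

Occurrence 1 (position 1): word-initially → [pʰ].
Occurrence 2 (position 3): no conditioning environment matches → elsewhere allophone [p].
Occurrence 3 (position 6): no conditioning environment matches → elsewhere allophone [p].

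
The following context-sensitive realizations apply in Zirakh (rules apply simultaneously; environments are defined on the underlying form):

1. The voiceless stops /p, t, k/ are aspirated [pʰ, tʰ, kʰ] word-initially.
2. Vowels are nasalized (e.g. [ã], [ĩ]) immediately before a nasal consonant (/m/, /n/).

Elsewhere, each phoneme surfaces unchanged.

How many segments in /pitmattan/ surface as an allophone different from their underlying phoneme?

2

Segments that undergo a rule: /p/ → [pʰ] (rule 1); /a/ → [ã] (rule 2).
All other segments surface unchanged.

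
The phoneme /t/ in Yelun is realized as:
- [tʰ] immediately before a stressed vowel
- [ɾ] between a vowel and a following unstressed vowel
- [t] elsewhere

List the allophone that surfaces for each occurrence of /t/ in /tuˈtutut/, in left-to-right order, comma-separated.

Occurrence 1 (position 1): no conditioning environment matches → elsewhere allophone [t].
Occurrence 2 (position 3): immediately before a stressed vowel → [tʰ].
Occurrence 3 (position 5): between a vowel and an unstressed vowel → [ɾ].
Occurrence 4 (position 7): no conditioning environment matches → elsewhere allophone [t].

[t], [tʰ], [ɾ], [t]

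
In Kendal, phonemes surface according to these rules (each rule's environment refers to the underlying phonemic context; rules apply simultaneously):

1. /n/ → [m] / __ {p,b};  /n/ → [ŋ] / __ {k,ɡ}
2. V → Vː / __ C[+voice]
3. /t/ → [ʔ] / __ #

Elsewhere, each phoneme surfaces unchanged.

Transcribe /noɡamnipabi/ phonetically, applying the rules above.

[noːɡaːmnipaːbi]

/n/ — word-initial; rule 1 does not apply here → [n].
/o/ (between /n/ and /ɡ/) occurs before a voiced consonant → [oː] by rule 2.
/ɡ/ — not in any rule's target class → [ɡ].
Rule 2 applies to /a/ (between /ɡ/ and /m/: before a voiced consonant) → [aː].
/m/ — not in any rule's target class → [m].
/n/ (between /m/ and /i/) fails the environment for rule 1, so it stays [n].
/i/ (between /n/ and /p/): rule 2 targets it, but not before a voiced consonant → unchanged [i].
/p/ (between /i/ and /a/) is unaffected → [p].
/a/ (between /p/ and /b/) occurs before a voiced consonant → [aː] by rule 2.
/b/ (between /a/ and /i/): no rule targets it → [b].
/i/ (word-final) is in the target of rule 2 but the environment (before a voiced consonant) is not met → [i].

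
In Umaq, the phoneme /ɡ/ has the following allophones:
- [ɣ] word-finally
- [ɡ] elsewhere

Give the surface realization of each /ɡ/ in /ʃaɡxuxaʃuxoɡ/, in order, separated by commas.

[ɡ], [ɣ]

Occurrence 1 (position 3): no conditioning environment matches → elsewhere allophone [ɡ].
Occurrence 2 (position 12): word-finally → [ɣ].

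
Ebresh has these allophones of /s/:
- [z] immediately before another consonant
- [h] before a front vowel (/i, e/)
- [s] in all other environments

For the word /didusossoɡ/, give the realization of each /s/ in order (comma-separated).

[s], [z], [s]

Occurrence 1 (position 5): no conditioning environment matches → elsewhere allophone [s].
Occurrence 2 (position 7): immediately before another consonant → [z].
Occurrence 3 (position 8): no conditioning environment matches → elsewhere allophone [s].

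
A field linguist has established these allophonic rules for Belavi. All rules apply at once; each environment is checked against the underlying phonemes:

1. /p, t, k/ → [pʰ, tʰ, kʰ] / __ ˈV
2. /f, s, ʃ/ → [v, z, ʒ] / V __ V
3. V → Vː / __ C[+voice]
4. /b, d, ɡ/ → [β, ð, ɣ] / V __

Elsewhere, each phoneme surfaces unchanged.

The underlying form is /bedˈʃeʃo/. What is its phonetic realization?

/b/ (word-initial): rule 4 targets it, but not immediately after a vowel → unchanged [b].
/e/ (between /b/ and /d/): before a voiced consonant, so rule 3 applies → [eː].
Rule 4 applies to /d/ (between /e/ and /ʃ/: immediately after a vowel) → [ð].
/ʃ/ (between /d/ and /e/) fails the environment for rule 2, so it stays [ʃ].
/e/ (between /ʃ/ and /ʃ/): rule 3 targets it, but not before a voiced consonant → unchanged [e].
Rule 2 applies to /ʃ/ (between /e/ and /o/: between two vowels) → [ʒ].
/o/ (word-final): rule 3 targets it, but not before a voiced consonant → unchanged [o].

[beːðˈʃeʒo]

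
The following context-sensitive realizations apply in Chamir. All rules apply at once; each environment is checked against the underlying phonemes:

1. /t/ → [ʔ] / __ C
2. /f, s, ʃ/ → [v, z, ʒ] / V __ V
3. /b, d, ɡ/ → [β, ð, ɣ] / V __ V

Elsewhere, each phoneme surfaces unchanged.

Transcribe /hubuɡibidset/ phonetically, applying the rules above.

[huβuɣiβidset]

/b/ (between /u/ and /u/): between two vowels, so rule 3 applies → [β].
/ɡ/ (between /u/ and /i/): between two vowels, so rule 3 applies → [ɣ].
Rule 3 applies to /b/ (between /i/ and /i/: between two vowels) → [β].
/d/ (between /i/ and /s/) is in the target of rule 3 but the environment (between two vowels) is not met → [d].
/s/ (between /d/ and /e/) fails the environment for rule 2, so it stays [s].
/t/ (word-final) is in the target of rule 1 but the environment (immediately before a consonant) is not met → [t].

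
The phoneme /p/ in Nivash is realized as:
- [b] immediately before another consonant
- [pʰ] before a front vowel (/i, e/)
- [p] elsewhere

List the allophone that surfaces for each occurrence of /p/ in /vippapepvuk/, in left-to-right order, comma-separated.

[b], [p], [pʰ], [b]

Occurrence 1 (position 3): immediately before another consonant → [b].
Occurrence 2 (position 4): no conditioning environment matches → elsewhere allophone [p].
Occurrence 3 (position 6): before a front vowel (/i, e/) → [pʰ].
Occurrence 4 (position 8): immediately before another consonant → [b].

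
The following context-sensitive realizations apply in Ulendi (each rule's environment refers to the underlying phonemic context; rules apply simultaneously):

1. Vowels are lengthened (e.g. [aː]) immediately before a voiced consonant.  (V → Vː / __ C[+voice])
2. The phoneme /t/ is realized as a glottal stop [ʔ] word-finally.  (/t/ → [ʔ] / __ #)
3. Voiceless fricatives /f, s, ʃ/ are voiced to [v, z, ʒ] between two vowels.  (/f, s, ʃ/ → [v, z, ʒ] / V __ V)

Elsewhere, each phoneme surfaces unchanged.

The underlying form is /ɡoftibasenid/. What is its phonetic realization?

[ɡoftiːbazeːniːd]

/ɡ/ (word-initial) is unaffected → [ɡ].
/o/ — between /ɡ/ and /f/; rule 1 does not apply here → [o].
/f/ (between /o/ and /t/) is in the target of rule 3 but the environment (between two vowels) is not met → [f].
/t/ (between /f/ and /i/) is in the target of rule 2 but the environment (word-finally) is not met → [t].
Rule 1 applies to /i/ (between /t/ and /b/: before a voiced consonant) → [iː].
/b/ — not in any rule's target class → [b].
/a/ (between /b/ and /s/) fails the environment for rule 1, so it stays [a].
Rule 3 applies to /s/ (between /a/ and /e/: between two vowels) → [z].
/e/ (between /s/ and /n/) occurs before a voiced consonant → [eː] by rule 1.
/n/ (between /e/ and /i/) is unaffected → [n].
/i/ (between /n/ and /d/) occurs before a voiced consonant → [iː] by rule 1.
/d/ stays [d].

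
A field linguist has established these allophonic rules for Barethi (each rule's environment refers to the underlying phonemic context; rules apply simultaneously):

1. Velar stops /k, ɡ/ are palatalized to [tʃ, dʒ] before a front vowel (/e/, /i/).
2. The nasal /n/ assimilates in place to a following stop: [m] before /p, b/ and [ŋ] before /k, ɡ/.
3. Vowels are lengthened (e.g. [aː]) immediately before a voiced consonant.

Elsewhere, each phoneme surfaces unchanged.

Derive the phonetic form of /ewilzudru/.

/e/ — word-initial, before a voiced consonant — surfaces as [eː] (rule 3).
/i/ (between /w/ and /l/): before a voiced consonant, so rule 3 applies → [iː].
/u/ (between /z/ and /d/) occurs before a voiced consonant → [uː] by rule 3.
/u/ — word-final; rule 3 does not apply here → [u].

[eːwiːlzuːdru]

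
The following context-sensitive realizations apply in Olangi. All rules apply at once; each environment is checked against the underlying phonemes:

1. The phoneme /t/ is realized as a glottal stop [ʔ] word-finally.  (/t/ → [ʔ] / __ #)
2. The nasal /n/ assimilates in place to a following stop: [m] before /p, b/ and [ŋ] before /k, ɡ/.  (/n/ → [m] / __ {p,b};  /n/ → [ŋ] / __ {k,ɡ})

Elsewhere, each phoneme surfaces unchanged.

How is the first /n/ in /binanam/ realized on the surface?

/n/ (between /i/ and /a/) fails the environment for rule 2, so it stays [n].

[n]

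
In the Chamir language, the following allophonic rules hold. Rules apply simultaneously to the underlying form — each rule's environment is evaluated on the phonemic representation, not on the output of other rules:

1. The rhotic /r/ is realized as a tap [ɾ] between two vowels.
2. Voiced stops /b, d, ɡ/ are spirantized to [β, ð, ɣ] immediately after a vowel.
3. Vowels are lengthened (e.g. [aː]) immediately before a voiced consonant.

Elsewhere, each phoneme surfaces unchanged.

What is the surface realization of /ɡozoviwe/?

/ɡ/ (word-initial) is in the target of rule 2 but the environment (immediately after a vowel) is not met → [ɡ].
Rule 3 applies to /o/ (between /ɡ/ and /z/: before a voiced consonant) → [oː].
/z/ — not in any rule's target class → [z].
/o/ — between /z/ and /v/, before a voiced consonant — surfaces as [oː] (rule 3).
/v/ — not in any rule's target class → [v].
/i/ (between /v/ and /w/): before a voiced consonant, so rule 3 applies → [iː].
/w/ (between /i/ and /e/) is unaffected → [w].
/e/ (word-final): rule 3 targets it, but not before a voiced consonant → unchanged [e].

[ɡoːzoːviːwe]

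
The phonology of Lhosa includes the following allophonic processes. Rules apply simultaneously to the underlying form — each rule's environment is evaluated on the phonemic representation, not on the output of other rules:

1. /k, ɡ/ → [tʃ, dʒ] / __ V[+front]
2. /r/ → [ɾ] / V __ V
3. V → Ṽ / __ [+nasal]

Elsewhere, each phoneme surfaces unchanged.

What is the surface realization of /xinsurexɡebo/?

[xĩnsuɾexdʒebo]

/x/ (word-initial) is unaffected → [x].
/i/ meets the environment for rule 3 (before a nasal consonant) → [ĩ].
/n/ (between /i/ and /s/) is unaffected → [n].
/s/ stays [s].
/u/ (between /s/ and /r/) is in the target of rule 3 but the environment (before a nasal consonant) is not met → [u].
/r/ — between /u/ and /e/, between two vowels — surfaces as [ɾ] (rule 2).
/e/ (between /r/ and /x/) is in the target of rule 3 but the environment (before a nasal consonant) is not met → [e].
/x/ stays [x].
/ɡ/ meets the environment for rule 1 (before a front vowel) → [dʒ].
/e/ — between /ɡ/ and /b/; rule 3 does not apply here → [e].
/b/ (between /e/ and /o/) is unaffected → [b].
/o/ (word-final): rule 3 targets it, but not before a nasal consonant → unchanged [o].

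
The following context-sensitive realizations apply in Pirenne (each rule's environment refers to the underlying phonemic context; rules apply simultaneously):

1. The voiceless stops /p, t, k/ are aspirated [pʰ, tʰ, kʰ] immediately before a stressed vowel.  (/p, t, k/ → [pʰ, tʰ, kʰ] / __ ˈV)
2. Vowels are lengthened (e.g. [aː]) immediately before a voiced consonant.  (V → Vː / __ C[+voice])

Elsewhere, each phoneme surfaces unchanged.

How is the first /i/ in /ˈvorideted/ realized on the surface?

[iː]

/i/ meets the environment for rule 2 (before a voiced consonant) → [iː].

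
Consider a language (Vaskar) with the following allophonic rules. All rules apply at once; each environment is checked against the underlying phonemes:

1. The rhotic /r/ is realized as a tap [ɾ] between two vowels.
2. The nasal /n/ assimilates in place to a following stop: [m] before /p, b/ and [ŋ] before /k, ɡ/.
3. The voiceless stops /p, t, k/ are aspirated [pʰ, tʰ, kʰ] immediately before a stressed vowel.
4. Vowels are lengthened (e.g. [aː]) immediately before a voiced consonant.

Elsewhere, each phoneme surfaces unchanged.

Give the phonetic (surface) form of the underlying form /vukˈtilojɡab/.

/v/ — not in any rule's target class → [v].
/u/ (between /v/ and /k/) is in the target of rule 4 but the environment (before a voiced consonant) is not met → [u].
/k/ (between /u/ and /t/) fails the environment for rule 3, so it stays [k].
/t/ meets the environment for rule 3 (immediately before a stressed vowel) → [tʰ].
/i/ (between /t/ and /l/): before a voiced consonant, so rule 4 applies → [iː].
/l/ (between /i/ and /o/) is unaffected → [l].
Rule 4 applies to /o/ (between /l/ and /j/: before a voiced consonant) → [oː].
/j/ — not in any rule's target class → [j].
/ɡ/ stays [ɡ].
/a/ (between /ɡ/ and /b/): before a voiced consonant, so rule 4 applies → [aː].
/b/ stays [b].

[vukˈtʰiːloːjɡaːb]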